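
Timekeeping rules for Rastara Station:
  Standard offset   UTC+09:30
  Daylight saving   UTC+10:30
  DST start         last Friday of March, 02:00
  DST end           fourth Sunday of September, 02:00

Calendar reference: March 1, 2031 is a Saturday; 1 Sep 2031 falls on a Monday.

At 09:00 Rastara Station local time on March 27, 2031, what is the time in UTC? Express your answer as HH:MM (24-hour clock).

23:30

1 March 2031 is a Saturday, so Fridays fall on 7, 14, 21, 28; the last is March 28.
1 September 2031 is a Monday, so the first Sunday is September 7 and the fourth is September 28.
Daylight saving runs 28 March – 28 September; March 27, 2031 is outside that window, so Rastara Station is on standard time at UTC+09:30.
09:00 local − 9h30m = 23:30 UTC (rolling into the previous day, 26 March 2031).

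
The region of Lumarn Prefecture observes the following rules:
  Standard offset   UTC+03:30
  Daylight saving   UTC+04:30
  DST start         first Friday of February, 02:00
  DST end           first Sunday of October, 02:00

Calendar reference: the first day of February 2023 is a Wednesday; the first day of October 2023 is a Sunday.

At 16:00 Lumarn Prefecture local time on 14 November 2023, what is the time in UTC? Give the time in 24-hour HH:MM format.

12:30

1 February 2023 is a Wednesday, so the first Friday is February 3.
1 October 2023 is a Sunday, so the first Sunday is October 1.
Daylight saving runs 3 February – 1 October; 14 November 2023 is outside that window, so Lumarn Prefecture is on standard time at UTC+03:30.
16:00 local − 3h30m = 12:30 UTC.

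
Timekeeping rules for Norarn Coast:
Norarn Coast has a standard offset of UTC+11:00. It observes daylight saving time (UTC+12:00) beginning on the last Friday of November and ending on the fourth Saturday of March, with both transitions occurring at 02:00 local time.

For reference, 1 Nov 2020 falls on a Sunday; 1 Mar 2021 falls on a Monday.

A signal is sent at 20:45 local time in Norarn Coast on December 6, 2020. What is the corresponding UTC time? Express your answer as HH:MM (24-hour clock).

08:45

1 November 2020 is a Sunday, so Fridays fall on 6, 13, 20, 27; the last is November 27.
1 March 2021 is a Monday, so the first Saturday is March 6 and the fourth is March 27.
December 6, 2020 lies within the daylight-saving period (27 November 2020 – 27 March 2021), so Norarn Coast is on daylight time, UTC+12:00.
20:45 local − 12h = 08:45 UTC.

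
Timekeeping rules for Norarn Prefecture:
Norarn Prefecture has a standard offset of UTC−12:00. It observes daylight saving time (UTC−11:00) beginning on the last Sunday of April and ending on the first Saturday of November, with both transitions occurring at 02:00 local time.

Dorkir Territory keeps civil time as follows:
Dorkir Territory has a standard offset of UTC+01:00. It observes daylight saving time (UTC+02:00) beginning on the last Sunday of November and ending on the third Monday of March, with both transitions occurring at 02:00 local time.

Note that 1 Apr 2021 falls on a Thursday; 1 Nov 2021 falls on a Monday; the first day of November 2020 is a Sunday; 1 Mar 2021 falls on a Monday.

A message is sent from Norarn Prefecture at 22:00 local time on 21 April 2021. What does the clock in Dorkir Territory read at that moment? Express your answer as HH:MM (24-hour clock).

1 April 2021 is a Thursday, so Sundays fall on 4, 11, 18, 25; the last is April 25.
1 November 2021 is a Monday, so the first Saturday is November 6.
21 April 2021 is outside the daylight-saving period (25 April – 6 November), so Norarn Prefecture is on standard time, UTC−12:00.
22:00 Norarn Prefecture + 12h = 10:00 UTC (rolling into the next day, 22 April 2021).
1 November 2020 is a Sunday, so Sundays fall on 1, 8, 15, 22, 29; the last is November 29.
1 March 2021 is a Monday, so the first Monday is March 1 and the third is March 15.
At the standard offset (UTC+01:00), 10:00 UTC + 1h = 11:00 Dorkir Territory standard time.
The standard-time date in Dorkir Territory, 22 April 2021, is outside the daylight-saving period (29 November 2020 – 15 March 2021), so Dorkir Territory is on standard time, UTC+01:00.
10:00 UTC + 1h = 11:00 Dorkir Territory.

11:00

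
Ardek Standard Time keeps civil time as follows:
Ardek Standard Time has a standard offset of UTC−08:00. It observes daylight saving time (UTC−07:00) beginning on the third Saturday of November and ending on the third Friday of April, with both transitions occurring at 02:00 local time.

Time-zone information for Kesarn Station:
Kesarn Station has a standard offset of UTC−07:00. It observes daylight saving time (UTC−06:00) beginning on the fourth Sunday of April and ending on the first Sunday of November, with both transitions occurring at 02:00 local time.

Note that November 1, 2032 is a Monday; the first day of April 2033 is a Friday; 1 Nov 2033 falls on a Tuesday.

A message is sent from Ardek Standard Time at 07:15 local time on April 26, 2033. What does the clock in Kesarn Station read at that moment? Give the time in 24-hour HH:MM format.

09:15

1 November 2032 is a Monday, so the first Saturday is November 6 and the third is November 20.
1 April 2033 is a Friday, so the first Friday is April 1 and the third is April 15.
April 26, 2033 is outside the daylight-saving period (20 November 2032 – 15 April 2033), so Ardek Standard Time is on standard time, UTC−08:00.
07:15 Ardek Standard Time + 8h = 15:15 UTC.
1 April 2033 is a Friday, so the first Sunday is April 3 and the fourth is April 24.
1 November 2033 is a Tuesday, so the first Sunday is November 6.
At the standard offset (UTC−07:00), 15:15 UTC − 7h = 08:15 Kesarn Station standard time.
The standard-time date in Kesarn Station, April 26, 2033, lies within the daylight-saving period (24 April – 6 November), so Kesarn Station is on daylight time, UTC−06:00.
15:15 UTC − 6h = 09:15 Kesarn Station.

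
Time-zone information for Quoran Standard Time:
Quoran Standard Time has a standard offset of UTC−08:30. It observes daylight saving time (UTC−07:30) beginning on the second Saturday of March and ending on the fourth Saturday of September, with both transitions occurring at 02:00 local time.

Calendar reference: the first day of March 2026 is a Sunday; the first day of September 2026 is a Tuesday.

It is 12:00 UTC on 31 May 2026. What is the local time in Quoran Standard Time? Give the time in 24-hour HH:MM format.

04:30

1 March 2026 is a Sunday, so the first Saturday is March 7 and the second is March 14.
1 September 2026 is a Tuesday, so the first Saturday is September 5 and the fourth is September 26.
At the standard offset (UTC−08:30), 12:00 UTC − 8h30m = 03:30 Quoran Standard Time standard time.
The standard-time date in Quoran Standard Time, 31 May 2026, falls between 14 March and 26 September, so daylight saving is in effect and Quoran Standard Time is at UTC−07:30.
12:00 UTC − 7h30m = 04:30 local.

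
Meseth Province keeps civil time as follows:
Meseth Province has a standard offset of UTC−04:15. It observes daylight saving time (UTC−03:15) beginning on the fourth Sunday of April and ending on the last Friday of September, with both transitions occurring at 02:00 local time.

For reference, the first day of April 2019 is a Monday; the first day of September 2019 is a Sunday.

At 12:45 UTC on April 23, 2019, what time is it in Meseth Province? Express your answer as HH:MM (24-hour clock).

1 April 2019 is a Monday, so the first Sunday is April 7 and the fourth is April 28.
1 September 2019 is a Sunday, so Fridays fall on 6, 13, 20, 27; the last is September 27.
At the standard offset (UTC−04:15), 12:45 UTC − 4h15m = 08:30 Meseth Province standard time.
Daylight saving runs 28 April – 27 September; the standard-time date in Meseth Province, April 23, 2019, is outside that window, so Meseth Province is on standard time at UTC−04:15.
12:45 UTC − 4h15m = 08:30 local.

08:30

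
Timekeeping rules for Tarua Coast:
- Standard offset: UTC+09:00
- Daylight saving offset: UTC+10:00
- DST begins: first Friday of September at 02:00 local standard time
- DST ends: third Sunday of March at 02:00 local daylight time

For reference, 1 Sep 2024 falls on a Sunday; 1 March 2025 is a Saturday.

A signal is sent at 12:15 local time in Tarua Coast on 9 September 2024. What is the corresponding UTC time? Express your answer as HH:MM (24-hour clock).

1 September 2024 is a Sunday, so the first Friday is September 6.
1 March 2025 is a Saturday, so the first Sunday is March 2 and the third is March 16.
9 September 2024 lies within the daylight-saving period (6 September 2024 – 16 March 2025), so Tarua Coast is on daylight time, UTC+10:00.
12:15 local − 10h = 02:15 UTC.

02:15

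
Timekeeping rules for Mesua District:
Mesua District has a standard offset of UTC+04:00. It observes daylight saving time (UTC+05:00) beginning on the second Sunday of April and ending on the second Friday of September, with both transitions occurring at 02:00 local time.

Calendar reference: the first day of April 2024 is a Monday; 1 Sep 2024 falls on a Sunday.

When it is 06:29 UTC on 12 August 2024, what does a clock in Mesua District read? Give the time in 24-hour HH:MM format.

1 April 2024 is a Monday, so the first Sunday is April 7 and the second is April 14.
1 September 2024 is a Sunday, so the first Friday is September 6 and the second is September 13.
At the standard offset (UTC+04:00), 06:29 UTC + 4h = 10:29 Mesua District standard time.
Daylight saving runs 14 April – 13 September; the standard-time date in Mesua District, 12 August 2024, is inside that window, so Mesua District is at UTC+05:00.
06:29 UTC + 5h = 11:29 local.

11:29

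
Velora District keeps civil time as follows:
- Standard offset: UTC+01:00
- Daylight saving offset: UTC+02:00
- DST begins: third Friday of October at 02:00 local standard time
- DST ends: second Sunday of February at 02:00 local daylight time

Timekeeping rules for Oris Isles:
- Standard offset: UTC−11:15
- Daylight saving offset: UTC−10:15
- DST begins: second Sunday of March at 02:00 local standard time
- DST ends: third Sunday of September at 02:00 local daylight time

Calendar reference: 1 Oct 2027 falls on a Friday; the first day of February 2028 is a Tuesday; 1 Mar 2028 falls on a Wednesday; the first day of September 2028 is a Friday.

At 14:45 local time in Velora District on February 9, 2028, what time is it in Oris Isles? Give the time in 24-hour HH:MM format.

1 October 2027 is a Friday, so the first Friday is October 1 and the third is October 15.
1 February 2028 is a Tuesday, so the first Sunday is February 6 and the second is February 13.
February 9, 2028 lies within the daylight-saving period (15 October 2027 – 13 February 2028), so Velora District is on daylight time, UTC+02:00.
14:45 Velora District − 2h = 12:45 UTC.
1 March 2028 is a Wednesday, so the first Sunday is March 5 and the second is March 12.
1 September 2028 is a Friday, so the first Sunday is September 3 and the third is September 17.
At the standard offset (UTC−11:15), 12:45 UTC − 11h15m = 01:30 Oris Isles standard time.
Daylight saving runs 12 March – 17 September; the standard-time date in Oris Isles, February 9, 2028, is outside that window, so Oris Isles is on standard time at UTC−11:15.
12:45 UTC − 11h15m = 01:30 Oris Isles.

01:30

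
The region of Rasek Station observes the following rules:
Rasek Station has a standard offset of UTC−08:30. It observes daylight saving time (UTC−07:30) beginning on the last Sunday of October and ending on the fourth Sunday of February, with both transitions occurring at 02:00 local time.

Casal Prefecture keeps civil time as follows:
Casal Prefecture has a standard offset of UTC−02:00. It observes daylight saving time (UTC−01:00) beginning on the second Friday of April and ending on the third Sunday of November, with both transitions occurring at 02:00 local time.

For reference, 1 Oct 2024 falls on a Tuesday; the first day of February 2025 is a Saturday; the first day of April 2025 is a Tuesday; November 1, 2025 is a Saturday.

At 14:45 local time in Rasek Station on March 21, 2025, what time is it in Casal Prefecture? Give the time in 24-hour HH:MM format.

21:15

1 October 2024 is a Tuesday, so Sundays fall on 6, 13, 20, 27; the last is October 27.
1 February 2025 is a Saturday, so the first Sunday is February 2 and the fourth is February 23.
March 21, 2025 does not fall between 27 October 2024 and 23 February 2025, so daylight saving is not in effect and Rasek Station is at UTC−08:30.
14:45 Rasek Station + 8h30m = 23:15 UTC.
1 April 2025 is a Tuesday, so the first Friday is April 4 and the second is April 11.
1 November 2025 is a Saturday, so the first Sunday is November 2 and the third is November 16.
At the standard offset (UTC−02:00), 23:15 UTC − 2h = 21:15 Casal Prefecture standard time.
The standard-time date in Casal Prefecture, March 21, 2025, is outside the daylight-saving period (11 April – 16 November), so Casal Prefecture is on standard time, UTC−02:00.
23:15 UTC − 2h = 21:15 Casal Prefecture.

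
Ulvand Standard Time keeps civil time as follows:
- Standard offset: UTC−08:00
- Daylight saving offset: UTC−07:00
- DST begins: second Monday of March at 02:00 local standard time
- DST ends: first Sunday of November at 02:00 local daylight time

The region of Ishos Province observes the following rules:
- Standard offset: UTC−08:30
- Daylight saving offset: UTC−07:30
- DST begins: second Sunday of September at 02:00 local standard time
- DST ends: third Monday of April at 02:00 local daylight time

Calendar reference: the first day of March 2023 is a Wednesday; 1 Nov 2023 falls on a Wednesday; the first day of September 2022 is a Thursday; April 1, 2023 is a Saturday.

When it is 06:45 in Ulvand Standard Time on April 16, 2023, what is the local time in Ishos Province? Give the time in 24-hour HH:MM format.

06:15

1 March 2023 is a Wednesday, so the first Monday is March 6 and the second is March 13.
1 November 2023 is a Wednesday, so the first Sunday is November 5.
Daylight saving runs 13 March – 5 November; April 16, 2023 is inside that window, so Ulvand Standard Time is at UTC−07:00.
06:45 Ulvand Standard Time + 7h = 13:45 UTC.
1 September 2022 is a Thursday, so the first Sunday is September 4 and the second is September 11.
1 April 2023 is a Saturday, so the first Monday is April 3 and the third is April 17.
At the standard offset (UTC−08:30), 13:45 UTC − 8h30m = 05:15 Ishos Province standard time.
The standard-time date in Ishos Province, April 16, 2023, falls between 11 September 2022 and 17 April 2023, so daylight saving is in effect and Ishos Province is at UTC−07:30.
13:45 UTC − 7h30m = 06:15 Ishos Province.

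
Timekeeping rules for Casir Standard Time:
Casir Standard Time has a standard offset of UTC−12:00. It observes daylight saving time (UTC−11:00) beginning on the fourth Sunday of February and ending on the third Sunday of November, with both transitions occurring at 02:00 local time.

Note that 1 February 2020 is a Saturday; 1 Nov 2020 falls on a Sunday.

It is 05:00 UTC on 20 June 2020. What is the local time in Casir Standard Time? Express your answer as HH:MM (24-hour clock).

1 February 2020 is a Saturday, so the first Sunday is February 2 and the fourth is February 23.
1 November 2020 is a Sunday, so the first Sunday is November 1 and the third is November 15.
At the standard offset (UTC−12:00), 05:00 UTC − 12h = 17:00 Casir Standard Time standard time (rolling into the previous day, 19 June 2020).
Daylight saving runs 23 February – 15 November; the standard-time date in Casir Standard Time, 19 June 2020, is inside that window, so Casir Standard Time is at UTC−11:00.
05:00 UTC − 11h = 18:00 local (rolling into the previous day, 19 June 2020).

18:00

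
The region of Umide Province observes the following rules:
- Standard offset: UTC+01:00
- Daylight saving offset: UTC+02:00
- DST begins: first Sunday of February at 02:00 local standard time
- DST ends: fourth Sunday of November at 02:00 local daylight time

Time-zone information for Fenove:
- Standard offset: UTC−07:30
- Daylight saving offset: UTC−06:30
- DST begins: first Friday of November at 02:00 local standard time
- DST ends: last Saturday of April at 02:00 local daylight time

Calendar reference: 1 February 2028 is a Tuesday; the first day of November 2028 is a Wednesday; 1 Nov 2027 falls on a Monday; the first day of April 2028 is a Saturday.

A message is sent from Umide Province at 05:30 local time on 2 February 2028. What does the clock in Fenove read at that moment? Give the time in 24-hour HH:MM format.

22:00

1 February 2028 is a Tuesday, so the first Sunday is February 6.
1 November 2028 is a Wednesday, so the first Sunday is November 5 and the fourth is November 26.
2 February 2028 is outside the daylight-saving period (6 February – 26 November), so Umide Province is on standard time, UTC+01:00.
05:30 Umide Province − 1h = 04:30 UTC.
1 November 2027 is a Monday, so the first Friday is November 5.
1 April 2028 is a Saturday, so Saturdays fall on 1, 8, 15, 22, 29; the last is April 29.
At the standard offset (UTC−07:30), 04:30 UTC − 7h30m = 21:00 Fenove standard time (rolling into the previous day, 1 February 2028).
The standard-time date in Fenove, 1 February 2028, lies within the daylight-saving period (5 November 2027 – 29 April 2028), so Fenove is on daylight time, UTC−06:30.
04:30 UTC − 6h30m = 22:00 Fenove (rolling into the previous day, 1 February 2028).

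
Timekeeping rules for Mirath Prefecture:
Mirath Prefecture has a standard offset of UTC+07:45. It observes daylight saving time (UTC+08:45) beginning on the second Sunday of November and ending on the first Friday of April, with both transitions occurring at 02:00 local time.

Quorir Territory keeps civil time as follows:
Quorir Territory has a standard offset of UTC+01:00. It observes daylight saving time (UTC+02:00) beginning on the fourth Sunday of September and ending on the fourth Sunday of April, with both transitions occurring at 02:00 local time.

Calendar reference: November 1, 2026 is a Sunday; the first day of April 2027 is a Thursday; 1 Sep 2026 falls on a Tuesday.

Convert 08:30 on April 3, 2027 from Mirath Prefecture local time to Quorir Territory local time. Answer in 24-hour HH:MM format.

1 November 2026 is a Sunday, so the first Sunday is November 1 and the second is November 8.
1 April 2027 is a Thursday, so the first Friday is April 2.
Daylight saving runs 8 November 2026 – 2 April 2027; April 3, 2027 is outside that window, so Mirath Prefecture is on standard time at UTC+07:45.
08:30 Mirath Prefecture − 7h45m = 00:45 UTC.
1 September 2026 is a Tuesday, so the first Sunday is September 6 and the fourth is September 27.
1 April 2027 is a Thursday, so the first Sunday is April 4 and the fourth is April 25.
At the standard offset (UTC+01:00), 00:45 UTC + 1h = 01:45 Quorir Territory standard time.
Daylight saving runs 27 September 2026 – 25 April 2027; the standard-time date in Quorir Territory, April 3, 2027, is inside that window, so Quorir Territory is at UTC+02:00.
00:45 UTC + 2h = 02:45 Quorir Territory.

02:45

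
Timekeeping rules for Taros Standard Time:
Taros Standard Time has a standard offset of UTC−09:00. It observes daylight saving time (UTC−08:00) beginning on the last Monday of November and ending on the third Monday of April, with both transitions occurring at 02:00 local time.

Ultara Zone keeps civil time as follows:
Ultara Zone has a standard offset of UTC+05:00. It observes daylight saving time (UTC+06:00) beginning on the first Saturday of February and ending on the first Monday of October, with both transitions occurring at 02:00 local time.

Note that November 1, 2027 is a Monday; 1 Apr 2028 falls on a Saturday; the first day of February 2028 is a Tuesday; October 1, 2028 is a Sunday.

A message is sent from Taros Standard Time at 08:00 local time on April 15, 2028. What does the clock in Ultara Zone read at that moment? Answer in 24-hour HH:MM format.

22:00

1 November 2027 is a Monday, so Mondays fall on 1, 8, 15, 22, 29; the last is November 29.
1 April 2028 is a Saturday, so the first Monday is April 3 and the third is April 17.
April 15, 2028 falls between 29 November 2027 and 17 April 2028, so daylight saving is in effect and Taros Standard Time is at UTC−08:00.
08:00 Taros Standard Time + 8h = 16:00 UTC.
1 February 2028 is a Tuesday, so the first Saturday is February 5.
1 October 2028 is a Sunday, so the first Monday is October 2.
At the standard offset (UTC+05:00), 16:00 UTC + 5h = 21:00 Ultara Zone standard time.
The standard-time date in Ultara Zone, April 15, 2028, lies within the daylight-saving period (5 February – 2 October), so Ultara Zone is on daylight time, UTC+06:00.
16:00 UTC + 6h = 22:00 Ultara Zone.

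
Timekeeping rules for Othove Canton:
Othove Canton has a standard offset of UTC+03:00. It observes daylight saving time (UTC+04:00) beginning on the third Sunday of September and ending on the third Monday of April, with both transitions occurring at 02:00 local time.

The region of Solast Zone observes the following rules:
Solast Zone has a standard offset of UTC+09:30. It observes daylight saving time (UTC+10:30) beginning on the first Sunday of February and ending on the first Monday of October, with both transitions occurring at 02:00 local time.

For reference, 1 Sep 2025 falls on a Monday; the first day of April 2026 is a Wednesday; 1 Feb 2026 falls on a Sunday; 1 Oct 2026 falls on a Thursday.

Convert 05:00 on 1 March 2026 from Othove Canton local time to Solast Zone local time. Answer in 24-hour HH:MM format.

1 September 2025 is a Monday, so the first Sunday is September 7 and the third is September 21.
1 April 2026 is a Wednesday, so the first Monday is April 6 and the third is April 20.
1 March 2026 lies within the daylight-saving period (21 September 2025 – 20 April 2026), so Othove Canton is on daylight time, UTC+04:00.
05:00 Othove Canton − 4h = 01:00 UTC.
1 February 2026 is a Sunday, so the first Sunday is February 1.
1 October 2026 is a Thursday, so the first Monday is October 5.
At the standard offset (UTC+09:30), 01:00 UTC + 9h30m = 10:30 Solast Zone standard time.
The standard-time date in Solast Zone, 1 March 2026, lies within the daylight-saving period (1 February – 5 October), so Solast Zone is on daylight time, UTC+10:30.
01:00 UTC + 10h30m = 11:30 Solast Zone.

11:30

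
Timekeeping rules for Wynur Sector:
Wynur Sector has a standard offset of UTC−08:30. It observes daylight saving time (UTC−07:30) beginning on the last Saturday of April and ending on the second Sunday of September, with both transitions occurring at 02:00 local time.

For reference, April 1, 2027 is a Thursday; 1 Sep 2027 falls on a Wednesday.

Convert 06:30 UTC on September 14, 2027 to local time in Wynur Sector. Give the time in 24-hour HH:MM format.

22:00

1 April 2027 is a Thursday, so Saturdays fall on 3, 10, 17, 24; the last is April 24.
1 September 2027 is a Wednesday, so the first Sunday is September 5 and the second is September 12.
At the standard offset (UTC−08:30), 06:30 UTC − 8h30m = 22:00 Wynur Sector standard time (rolling into the previous day, 13 September 2027).
Daylight saving runs 24 April – 12 September; the standard-time date in Wynur Sector, September 13, 2027, is outside that window, so Wynur Sector is on standard time at UTC−08:30.
06:30 UTC − 8h30m = 22:00 local (rolling into the previous day, 13 September 2027).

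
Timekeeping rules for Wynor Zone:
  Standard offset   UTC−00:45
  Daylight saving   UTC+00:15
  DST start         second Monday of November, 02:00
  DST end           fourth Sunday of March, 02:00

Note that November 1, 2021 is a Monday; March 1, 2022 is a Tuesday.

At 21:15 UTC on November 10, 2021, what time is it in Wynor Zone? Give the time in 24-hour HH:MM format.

1 November 2021 is a Monday, so the first Monday is November 1 and the second is November 8.
1 March 2022 is a Tuesday, so the first Sunday is March 6 and the fourth is March 27.
At the standard offset (UTC−00:45), 21:15 UTC − 0h45m = 20:30 Wynor Zone standard time.
The standard-time date in Wynor Zone, November 10, 2021, lies within the daylight-saving period (8 November 2021 – 27 March 2022), so Wynor Zone is on daylight time, UTC+00:15.
21:15 UTC + 0h15m = 21:30 local.

21:30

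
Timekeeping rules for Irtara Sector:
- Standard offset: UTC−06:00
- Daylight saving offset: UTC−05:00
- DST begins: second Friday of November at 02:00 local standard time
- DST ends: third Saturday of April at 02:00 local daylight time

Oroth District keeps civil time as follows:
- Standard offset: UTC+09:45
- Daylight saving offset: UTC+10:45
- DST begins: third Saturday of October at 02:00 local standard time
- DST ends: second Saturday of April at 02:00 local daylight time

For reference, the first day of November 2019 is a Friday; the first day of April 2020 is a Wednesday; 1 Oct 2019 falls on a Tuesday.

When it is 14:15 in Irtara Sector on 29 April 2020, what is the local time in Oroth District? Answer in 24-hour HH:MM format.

1 November 2019 is a Friday, so the first Friday is November 1 and the second is November 8.
1 April 2020 is a Wednesday, so the first Saturday is April 4 and the third is April 18.
29 April 2020 is outside the daylight-saving period (8 November 2019 – 18 April 2020), so Irtara Sector is on standard time, UTC−06:00.
14:15 Irtara Sector + 6h = 20:15 UTC.
1 October 2019 is a Tuesday, so the first Saturday is October 5 and the third is October 19.
1 April 2020 is a Wednesday, so the first Saturday is April 4 and the second is April 11.
At the standard offset (UTC+09:45), 20:15 UTC + 9h45m = 06:00 Oroth District standard time (rolling into the next day, 30 April 2020).
Daylight saving runs 19 October 2019 – 11 April 2020; the standard-time date in Oroth District, 30 April 2020, is outside that window, so Oroth District is on standard time at UTC+09:45.
20:15 UTC + 9h45m = 06:00 Oroth District (rolling into the next day, 30 April 2020).

06:00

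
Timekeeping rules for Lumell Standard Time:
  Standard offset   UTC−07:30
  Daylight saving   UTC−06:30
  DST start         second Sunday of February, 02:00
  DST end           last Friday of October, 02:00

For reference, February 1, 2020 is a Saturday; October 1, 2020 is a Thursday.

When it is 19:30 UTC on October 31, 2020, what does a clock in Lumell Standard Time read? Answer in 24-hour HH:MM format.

12:00

1 February 2020 is a Saturday, so the first Sunday is February 2 and the second is February 9.
1 October 2020 is a Thursday, so Fridays fall on 2, 9, 16, 23, 30; the last is October 30.
At the standard offset (UTC−07:30), 19:30 UTC − 7h30m = 12:00 Lumell Standard Time standard time.
The standard-time date in Lumell Standard Time, October 31, 2020, is outside the daylight-saving period (9 February – 30 October), so Lumell Standard Time is on standard time, UTC−07:30.
19:30 UTC − 7h30m = 12:00 local.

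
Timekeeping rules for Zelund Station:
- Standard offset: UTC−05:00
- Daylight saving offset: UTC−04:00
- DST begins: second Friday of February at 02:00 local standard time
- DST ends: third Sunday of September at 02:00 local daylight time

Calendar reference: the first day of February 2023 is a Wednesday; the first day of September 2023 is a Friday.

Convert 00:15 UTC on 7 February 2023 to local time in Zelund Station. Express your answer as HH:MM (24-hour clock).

1 February 2023 is a Wednesday, so the first Friday is February 3 and the second is February 10.
1 September 2023 is a Friday, so the first Sunday is September 3 and the third is September 17.
At the standard offset (UTC−05:00), 00:15 UTC − 5h = 19:15 Zelund Station standard time (rolling into the previous day, 6 February 2023).
The standard-time date in Zelund Station, 6 February 2023, is outside the daylight-saving period (10 February – 17 September), so Zelund Station is on standard time, UTC−05:00.
00:15 UTC − 5h = 19:15 local (rolling into the previous day, 6 February 2023).

19:15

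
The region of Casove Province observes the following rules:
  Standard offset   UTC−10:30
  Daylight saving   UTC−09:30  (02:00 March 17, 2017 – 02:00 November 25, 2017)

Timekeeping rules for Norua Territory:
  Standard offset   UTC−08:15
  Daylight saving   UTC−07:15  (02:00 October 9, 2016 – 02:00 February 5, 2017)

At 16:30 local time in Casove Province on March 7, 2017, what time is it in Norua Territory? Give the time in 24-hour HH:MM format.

18:45

March 7, 2017 is outside the daylight-saving period (17 March – 25 November), so Casove Province is on standard time, UTC−10:30.
16:30 Casove Province + 10h30m = 03:00 UTC (rolling into the next day, 8 March 2017).
At the standard offset (UTC−08:15), 03:00 UTC − 8h15m = 18:45 Norua Territory standard time (rolling into the previous day, 7 March 2017).
The standard-time date in Norua Territory, March 7, 2017, is outside the daylight-saving period (9 October 2016 – 5 February 2017), so Norua Territory is on standard time, UTC−08:15.
03:00 UTC − 8h15m = 18:45 Norua Territory (rolling into the previous day, 7 March 2017).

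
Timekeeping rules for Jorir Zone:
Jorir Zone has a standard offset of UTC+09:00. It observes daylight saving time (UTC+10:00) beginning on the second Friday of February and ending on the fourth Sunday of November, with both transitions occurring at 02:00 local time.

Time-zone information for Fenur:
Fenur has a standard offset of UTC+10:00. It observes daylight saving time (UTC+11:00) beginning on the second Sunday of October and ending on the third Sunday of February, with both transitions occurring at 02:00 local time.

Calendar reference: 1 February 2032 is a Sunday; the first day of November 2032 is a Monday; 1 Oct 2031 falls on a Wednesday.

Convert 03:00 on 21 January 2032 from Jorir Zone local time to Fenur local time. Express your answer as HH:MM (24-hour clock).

05:00

1 February 2032 is a Sunday, so the first Friday is February 6 and the second is February 13.
1 November 2032 is a Monday, so the first Sunday is November 7 and the fourth is November 28.
21 January 2032 is outside the daylight-saving period (13 February – 28 November), so Jorir Zone is on standard time, UTC+09:00.
03:00 Jorir Zone − 9h = 18:00 UTC (rolling into the previous day, 20 January 2032).
1 October 2031 is a Wednesday, so the first Sunday is October 5 and the second is October 12.
1 February 2032 is a Sunday, so the first Sunday is February 1 and the third is February 15.
At the standard offset (UTC+10:00), 18:00 UTC + 10h = 04:00 Fenur standard time (rolling into the next day, 21 January 2032).
The standard-time date in Fenur, 21 January 2032, lies within the daylight-saving period (12 October 2031 – 15 February 2032), so Fenur is on daylight time, UTC+11:00.
18:00 UTC + 11h = 05:00 Fenur (rolling into the next day, 21 January 2032).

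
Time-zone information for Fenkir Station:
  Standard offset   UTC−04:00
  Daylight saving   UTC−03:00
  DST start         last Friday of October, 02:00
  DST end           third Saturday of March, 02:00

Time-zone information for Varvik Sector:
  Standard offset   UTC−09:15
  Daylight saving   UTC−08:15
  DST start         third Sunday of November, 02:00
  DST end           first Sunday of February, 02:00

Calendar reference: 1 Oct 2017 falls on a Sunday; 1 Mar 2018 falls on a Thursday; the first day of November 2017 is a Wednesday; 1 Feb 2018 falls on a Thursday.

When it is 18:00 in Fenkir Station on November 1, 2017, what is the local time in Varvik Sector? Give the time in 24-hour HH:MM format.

11:45

1 October 2017 is a Sunday, so Fridays fall on 6, 13, 20, 27; the last is October 27.
1 March 2018 is a Thursday, so the first Saturday is March 3 and the third is March 17.
November 1, 2017 falls between 27 October 2017 and 17 March 2018, so daylight saving is in effect and Fenkir Station is at UTC−03:00.
18:00 Fenkir Station + 3h = 21:00 UTC.
1 November 2017 is a Wednesday, so the first Sunday is November 5 and the third is November 19.
1 February 2018 is a Thursday, so the first Sunday is February 4.
At the standard offset (UTC−09:15), 21:00 UTC − 9h15m = 11:45 Varvik Sector standard time.
The standard-time date in Varvik Sector, November 1, 2017, does not fall between 19 November 2017 and 4 February 2018, so daylight saving is not in effect and Varvik Sector is at UTC−09:15.
21:00 UTC − 9h15m = 11:45 Varvik Sector.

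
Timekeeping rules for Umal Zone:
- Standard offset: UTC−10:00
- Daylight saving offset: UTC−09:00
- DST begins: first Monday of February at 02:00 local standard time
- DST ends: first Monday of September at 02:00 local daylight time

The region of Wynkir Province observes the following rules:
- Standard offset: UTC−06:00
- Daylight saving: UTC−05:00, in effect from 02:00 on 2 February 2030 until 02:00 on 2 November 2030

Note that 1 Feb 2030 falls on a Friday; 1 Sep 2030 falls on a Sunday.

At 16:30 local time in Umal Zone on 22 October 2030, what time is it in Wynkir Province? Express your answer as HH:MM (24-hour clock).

1 February 2030 is a Friday, so the first Monday is February 4.
1 September 2030 is a Sunday, so the first Monday is September 2.
Daylight saving runs 4 February – 2 September; 22 October 2030 is outside that window, so Umal Zone is on standard time at UTC−10:00.
16:30 Umal Zone + 10h = 02:30 UTC (rolling into the next day, 23 October 2030).
At the standard offset (UTC−06:00), 02:30 UTC − 6h = 20:30 Wynkir Province standard time (rolling into the previous day, 22 October 2030).
The standard-time date in Wynkir Province, 22 October 2030, falls between 2 February and 2 November, so daylight saving is in effect and Wynkir Province is at UTC−05:00.
02:30 UTC − 5h = 21:30 Wynkir Province (rolling into the previous day, 22 October 2030).

21:30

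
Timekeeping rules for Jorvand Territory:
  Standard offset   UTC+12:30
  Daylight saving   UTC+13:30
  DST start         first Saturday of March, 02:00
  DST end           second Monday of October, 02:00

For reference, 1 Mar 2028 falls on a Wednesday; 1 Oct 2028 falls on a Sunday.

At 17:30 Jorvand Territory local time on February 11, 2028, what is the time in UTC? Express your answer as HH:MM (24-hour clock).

05:00

1 March 2028 is a Wednesday, so the first Saturday is March 4.
1 October 2028 is a Sunday, so the first Monday is October 2 and the second is October 9.
February 11, 2028 is outside the daylight-saving period (4 March – 9 October), so Jorvand Territory is on standard time, UTC+12:30.
17:30 local − 12h30m = 05:00 UTC.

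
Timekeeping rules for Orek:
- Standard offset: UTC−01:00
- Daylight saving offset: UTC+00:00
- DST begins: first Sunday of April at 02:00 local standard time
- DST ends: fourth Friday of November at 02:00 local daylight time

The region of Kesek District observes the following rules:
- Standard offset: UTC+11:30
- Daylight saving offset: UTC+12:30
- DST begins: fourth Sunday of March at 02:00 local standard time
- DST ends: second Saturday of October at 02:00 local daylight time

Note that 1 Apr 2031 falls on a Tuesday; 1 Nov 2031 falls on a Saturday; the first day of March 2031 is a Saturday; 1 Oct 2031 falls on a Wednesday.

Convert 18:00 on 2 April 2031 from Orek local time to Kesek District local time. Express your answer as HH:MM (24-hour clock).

1 April 2031 is a Tuesday, so the first Sunday is April 6.
1 November 2031 is a Saturday, so the first Friday is November 7 and the fourth is November 28.
2 April 2031 is outside the daylight-saving period (6 April – 28 November), so Orek is on standard time, UTC−01:00.
18:00 Orek + 1h = 19:00 UTC.
1 March 2031 is a Saturday, so the first Sunday is March 2 and the fourth is March 23.
1 October 2031 is a Wednesday, so the first Saturday is October 4 and the second is October 11.
At the standard offset (UTC+11:30), 19:00 UTC + 11h30m = 06:30 Kesek District standard time (rolling into the next day, 3 April 2031).
The standard-time date in Kesek District, 3 April 2031, lies within the daylight-saving period (23 March – 11 October), so Kesek District is on daylight time, UTC+12:30.
19:00 UTC + 12h30m = 07:30 Kesek District (rolling into the next day, 3 April 2031).

07:30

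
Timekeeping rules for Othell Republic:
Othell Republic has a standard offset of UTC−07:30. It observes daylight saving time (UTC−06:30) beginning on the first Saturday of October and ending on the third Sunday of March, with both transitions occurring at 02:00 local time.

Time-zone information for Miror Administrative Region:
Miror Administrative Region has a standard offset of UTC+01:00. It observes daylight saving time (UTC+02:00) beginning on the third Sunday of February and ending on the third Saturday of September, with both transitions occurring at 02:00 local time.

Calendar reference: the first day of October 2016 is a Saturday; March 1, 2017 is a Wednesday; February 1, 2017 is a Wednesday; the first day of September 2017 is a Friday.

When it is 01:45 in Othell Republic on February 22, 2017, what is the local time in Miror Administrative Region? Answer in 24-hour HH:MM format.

10:15

1 October 2016 is a Saturday, so the first Saturday is October 1.
1 March 2017 is a Wednesday, so the first Sunday is March 5 and the third is March 19.
February 22, 2017 lies within the daylight-saving period (1 October 2016 – 19 March 2017), so Othell Republic is on daylight time, UTC−06:30.
01:45 Othell Republic + 6h30m = 08:15 UTC.
1 February 2017 is a Wednesday, so the first Sunday is February 5 and the third is February 19.
1 September 2017 is a Friday, so the first Saturday is September 2 and the third is September 16.
At the standard offset (UTC+01:00), 08:15 UTC + 1h = 09:15 Miror Administrative Region standard time.
The standard-time date in Miror Administrative Region, February 22, 2017, falls between 19 February and 16 September, so daylight saving is in effect and Miror Administrative Region is at UTC+02:00.
08:15 UTC + 2h = 10:15 Miror Administrative Region.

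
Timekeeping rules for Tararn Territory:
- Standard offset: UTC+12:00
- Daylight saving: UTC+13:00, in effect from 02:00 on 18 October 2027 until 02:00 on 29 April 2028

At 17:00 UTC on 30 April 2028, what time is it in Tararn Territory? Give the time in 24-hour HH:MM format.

05:00

At the standard offset (UTC+12:00), 17:00 UTC + 12h = 05:00 Tararn Territory standard time (rolling into the next day, 1 May 2028).
The standard-time date in Tararn Territory, 1 May 2028, does not fall between 18 October 2027 and 29 April 2028, so daylight saving is not in effect and Tararn Territory is at UTC+12:00.
17:00 UTC + 12h = 05:00 local (rolling into the next day, 1 May 2028).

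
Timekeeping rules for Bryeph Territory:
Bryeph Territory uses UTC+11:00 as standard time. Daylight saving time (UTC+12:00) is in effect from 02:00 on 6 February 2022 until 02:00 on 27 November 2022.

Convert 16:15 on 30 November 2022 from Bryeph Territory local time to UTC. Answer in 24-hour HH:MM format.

30 November 2022 is outside the daylight-saving period (6 February – 27 November), so Bryeph Territory is on standard time, UTC+11:00.
16:15 local − 11h = 05:15 UTC.

05:15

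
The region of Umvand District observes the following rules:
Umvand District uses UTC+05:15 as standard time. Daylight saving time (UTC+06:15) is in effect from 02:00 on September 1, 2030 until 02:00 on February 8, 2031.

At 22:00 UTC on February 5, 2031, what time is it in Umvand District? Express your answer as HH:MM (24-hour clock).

04:15

At the standard offset (UTC+05:15), 22:00 UTC + 5h15m = 03:15 Umvand District standard time (rolling into the next day, 6 February 2031).
The standard-time date in Umvand District, February 6, 2031, lies within the daylight-saving period (1 September 2030 – 8 February 2031), so Umvand District is on daylight time, UTC+06:15.
22:00 UTC + 6h15m = 04:15 local (rolling into the next day, 6 February 2031).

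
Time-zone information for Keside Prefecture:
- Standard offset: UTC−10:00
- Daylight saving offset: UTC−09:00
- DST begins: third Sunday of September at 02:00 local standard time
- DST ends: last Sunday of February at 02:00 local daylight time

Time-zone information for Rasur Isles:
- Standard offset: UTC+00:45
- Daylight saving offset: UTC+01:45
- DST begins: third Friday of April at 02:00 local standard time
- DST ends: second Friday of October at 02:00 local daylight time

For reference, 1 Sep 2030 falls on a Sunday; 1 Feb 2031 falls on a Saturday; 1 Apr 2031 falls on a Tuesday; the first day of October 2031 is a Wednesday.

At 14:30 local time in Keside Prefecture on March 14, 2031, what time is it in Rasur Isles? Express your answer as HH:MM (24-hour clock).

01:15

1 September 2030 is a Sunday, so the first Sunday is September 1 and the third is September 15.
1 February 2031 is a Saturday, so Sundays fall on 2, 9, 16, 23; the last is February 23.
Daylight saving runs 15 September 2030 – 23 February 2031; March 14, 2031 is outside that window, so Keside Prefecture is on standard time at UTC−10:00.
14:30 Keside Prefecture + 10h = 00:30 UTC (rolling into the next day, 15 March 2031).
1 April 2031 is a Tuesday, so the first Friday is April 4 and the third is April 18.
1 October 2031 is a Wednesday, so the first Friday is October 3 and the second is October 10.
At the standard offset (UTC+00:45), 00:30 UTC + 0h45m = 01:15 Rasur Isles standard time.
The standard-time date in Rasur Isles, March 15, 2031, is outside the daylight-saving period (18 April – 10 October), so Rasur Isles is on standard time, UTC+00:45.
00:30 UTC + 0h45m = 01:15 Rasur Isles.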